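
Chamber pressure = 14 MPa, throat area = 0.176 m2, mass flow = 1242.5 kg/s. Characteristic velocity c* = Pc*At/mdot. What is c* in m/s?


c* = 14e6 * 0.176 / 1242.5 = 1983 m/s

1983 m/s


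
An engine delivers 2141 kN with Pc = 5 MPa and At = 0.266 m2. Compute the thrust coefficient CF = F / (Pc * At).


CF = 2141000 / (5e6 * 0.266) = 1.61

1.61


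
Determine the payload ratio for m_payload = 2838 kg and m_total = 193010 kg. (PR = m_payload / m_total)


PR = 2838 / 193010 = 0.0147

0.0147


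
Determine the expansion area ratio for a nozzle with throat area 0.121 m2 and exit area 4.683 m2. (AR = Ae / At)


AR = 4.683 / 0.121 = 38.7

38.7


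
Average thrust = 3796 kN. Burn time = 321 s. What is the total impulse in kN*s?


It = 3796 * 321 = 1218516 kN*s

1218516 kN*s


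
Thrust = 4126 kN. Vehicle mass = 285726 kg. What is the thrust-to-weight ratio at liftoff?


TWR = 4126000 / (285726 * 9.81) = 1.47

1.47


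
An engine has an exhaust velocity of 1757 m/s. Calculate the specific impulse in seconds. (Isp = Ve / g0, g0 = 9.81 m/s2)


Isp = Ve / g0 = 1757 / 9.81 = 179.1 s

179.1 s


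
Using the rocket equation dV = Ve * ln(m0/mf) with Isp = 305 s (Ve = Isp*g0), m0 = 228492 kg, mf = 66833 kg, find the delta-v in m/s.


Ve = 305 * 9.81 = 2992.05 m/s
dV = 2992.05 * ln(228492/66833) = 3678 m/s

3678 m/s


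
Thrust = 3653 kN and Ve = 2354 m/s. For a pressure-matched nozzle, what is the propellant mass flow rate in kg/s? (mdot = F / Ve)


mdot = F / Ve = 3653000 / 2354 = 1551.8 kg/s

1551.8 kg/s


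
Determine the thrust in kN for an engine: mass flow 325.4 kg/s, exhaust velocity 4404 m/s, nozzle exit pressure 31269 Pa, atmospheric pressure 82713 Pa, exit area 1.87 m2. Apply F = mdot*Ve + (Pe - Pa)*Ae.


F = 325.4 * 4404 + (31269 - 82713) * 1.87 = 1.3369e+06 N = 1336.9 kN

1336.9 kN


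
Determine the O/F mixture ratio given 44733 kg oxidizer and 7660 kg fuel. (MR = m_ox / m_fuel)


MR = 44733 / 7660 = 5.84

5.84


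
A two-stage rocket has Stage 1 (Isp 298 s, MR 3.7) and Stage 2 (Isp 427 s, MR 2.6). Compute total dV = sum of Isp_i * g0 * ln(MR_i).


dV1 = 298 * 9.81 * ln(3.7) = 3824.8 m/s
dV2 = 427 * 9.81 * ln(2.6) = 4002.5 m/s
Total dV = 3824.8 + 4002.5 = 7827.3 m/s ~ 7827 m/s

7827 m/s


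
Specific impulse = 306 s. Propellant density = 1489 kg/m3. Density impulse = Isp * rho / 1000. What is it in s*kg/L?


rho*Isp = 306 * 1489 / 1000 = 456 s*kg/L

456 s*kg/L


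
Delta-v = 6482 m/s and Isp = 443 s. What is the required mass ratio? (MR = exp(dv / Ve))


Ve = 443 * 9.81 = 4345.83 m/s
MR = exp(6482 / 4345.83) = 4.444

4.444


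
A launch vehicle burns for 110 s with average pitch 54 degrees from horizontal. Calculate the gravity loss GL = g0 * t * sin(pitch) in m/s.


GL = 9.81 * 110 * sin(54 deg) = 873 m/s

873 m/s


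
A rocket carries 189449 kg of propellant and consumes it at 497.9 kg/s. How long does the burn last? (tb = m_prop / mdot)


tb = 189449 / 497.9 = 380.5 s

380.5 s


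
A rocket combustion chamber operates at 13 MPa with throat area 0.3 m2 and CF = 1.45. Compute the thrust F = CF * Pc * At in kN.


F = 1.45 * 13e6 * 0.3 = 5.6550e+06 N = 5655.0 kN

5655.0 kN


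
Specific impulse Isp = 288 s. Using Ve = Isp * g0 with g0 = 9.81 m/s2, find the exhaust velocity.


Ve = Isp * g0 = 288 * 9.81 = 2825.3 m/s

2825.3 m/s


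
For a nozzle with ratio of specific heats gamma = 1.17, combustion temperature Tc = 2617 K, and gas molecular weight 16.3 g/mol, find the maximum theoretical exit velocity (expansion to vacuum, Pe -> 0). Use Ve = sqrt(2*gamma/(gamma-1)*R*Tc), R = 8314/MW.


R = 8314 / 16.3 = 510.06 J/(kg.K)
Ve = sqrt(2 * 1.17 / (1.17 - 1) * 510.06 * 2617) = 4286 m/s

4286 m/s


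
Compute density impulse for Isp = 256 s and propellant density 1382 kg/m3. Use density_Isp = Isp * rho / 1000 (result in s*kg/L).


rho*Isp = 256 * 1382 / 1000 = 354 s*kg/L

354 s*kg/L


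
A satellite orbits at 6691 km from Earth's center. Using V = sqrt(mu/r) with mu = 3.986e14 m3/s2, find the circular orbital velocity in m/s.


V = sqrt(3.986e14 / 6691000) = 7718 m/s

7718 m/s


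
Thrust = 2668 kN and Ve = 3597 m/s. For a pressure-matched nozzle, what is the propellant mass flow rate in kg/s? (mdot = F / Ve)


mdot = F / Ve = 2668000 / 3597 = 741.7 kg/s

741.7 kg/s


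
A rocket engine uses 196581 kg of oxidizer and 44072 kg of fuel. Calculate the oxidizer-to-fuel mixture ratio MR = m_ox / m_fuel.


MR = 196581 / 44072 = 4.46

4.46


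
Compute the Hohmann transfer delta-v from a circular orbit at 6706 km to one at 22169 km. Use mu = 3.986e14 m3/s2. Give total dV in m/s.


V1 = sqrt(mu/r1) = 7709.69 m/s
dV1 = V1*(sqrt(2*r2/(r1+r2)) - 1) = 1843.84 m/s
V2 = sqrt(mu/r2) = 4240.29 m/s
dV2 = V2*(1 - sqrt(2*r1/(r1+r2))) = 1350.4 m/s
Total dV = 3194 m/s

3194 m/s


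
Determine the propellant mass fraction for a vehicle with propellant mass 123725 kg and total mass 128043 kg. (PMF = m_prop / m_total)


PMF = 123725 / 128043 = 0.966

0.966


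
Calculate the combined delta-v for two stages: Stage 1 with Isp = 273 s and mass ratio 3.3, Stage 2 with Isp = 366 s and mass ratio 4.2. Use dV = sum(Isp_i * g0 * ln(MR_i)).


dV1 = 273 * 9.81 * ln(3.3) = 3197.5 m/s
dV2 = 366 * 9.81 * ln(4.2) = 5152.6 m/s
Total dV = 3197.5 + 5152.6 = 8350.1 m/s ~ 8350 m/s

8350 m/s


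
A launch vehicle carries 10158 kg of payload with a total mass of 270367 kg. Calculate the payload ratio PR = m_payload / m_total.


PR = 10158 / 270367 = 0.0376

0.0376


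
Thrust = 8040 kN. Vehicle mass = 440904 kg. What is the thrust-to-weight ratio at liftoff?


TWR = 8040000 / (440904 * 9.81) = 1.86

1.86


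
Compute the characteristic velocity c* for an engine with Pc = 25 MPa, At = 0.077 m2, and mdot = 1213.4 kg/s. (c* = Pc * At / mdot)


c* = 25e6 * 0.077 / 1213.4 = 1586 m/s

1586 m/s


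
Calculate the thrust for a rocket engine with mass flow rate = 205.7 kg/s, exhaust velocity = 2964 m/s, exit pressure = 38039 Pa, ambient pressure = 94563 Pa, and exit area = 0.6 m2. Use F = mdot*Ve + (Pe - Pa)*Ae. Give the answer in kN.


F = 205.7 * 2964 + (38039 - 94563) * 0.6 = 575780.0 N = 575.8 kN

575.8 kN


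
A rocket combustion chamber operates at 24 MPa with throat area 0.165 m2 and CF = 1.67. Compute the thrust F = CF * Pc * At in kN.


F = 1.67 * 24e6 * 0.165 = 6.6132e+06 N = 6613.2 kN

6613.2 kN


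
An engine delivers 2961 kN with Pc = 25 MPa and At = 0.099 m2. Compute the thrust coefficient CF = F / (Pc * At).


CF = 2961000 / (25e6 * 0.099) = 1.2

1.2


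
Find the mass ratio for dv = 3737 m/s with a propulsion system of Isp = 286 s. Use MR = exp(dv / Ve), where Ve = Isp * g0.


Ve = 286 * 9.81 = 2805.66 m/s
MR = exp(3737 / 2805.66) = 3.788

3.788


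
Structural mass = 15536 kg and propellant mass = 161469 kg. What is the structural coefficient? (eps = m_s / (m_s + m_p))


eps = 15536 / (15536 + 161469) = 0.0878

0.0878


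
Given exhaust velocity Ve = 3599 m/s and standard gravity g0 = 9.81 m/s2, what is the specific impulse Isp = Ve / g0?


Isp = Ve / g0 = 3599 / 9.81 = 366.9 s

366.9 s


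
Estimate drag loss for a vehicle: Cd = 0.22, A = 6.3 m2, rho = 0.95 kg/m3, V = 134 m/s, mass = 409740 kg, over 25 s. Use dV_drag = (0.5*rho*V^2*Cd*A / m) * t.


D = 0.5 * 0.95 * 134^2 * 0.22 * 6.3 = 11821.33 N
a = 11821.33 / 409740 = 0.0289 m/s2
dV = 0.0289 * 25 = 0.7 m/s

0.7 m/s


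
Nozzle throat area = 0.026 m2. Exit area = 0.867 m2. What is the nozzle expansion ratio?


AR = 0.867 / 0.026 = 33.3

33.3


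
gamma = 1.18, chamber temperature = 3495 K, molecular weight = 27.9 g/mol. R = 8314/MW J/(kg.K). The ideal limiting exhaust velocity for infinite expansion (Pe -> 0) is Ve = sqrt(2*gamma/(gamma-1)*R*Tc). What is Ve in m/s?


R = 8314 / 27.9 = 297.99 J/(kg.K)
Ve = sqrt(2 * 1.18 / (1.18 - 1) * 297.99 * 3495) = 3695 m/s

3695 m/s


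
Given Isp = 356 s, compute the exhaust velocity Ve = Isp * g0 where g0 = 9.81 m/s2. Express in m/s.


Ve = Isp * g0 = 356 * 9.81 = 3492.4 m/s

3492.4 m/s


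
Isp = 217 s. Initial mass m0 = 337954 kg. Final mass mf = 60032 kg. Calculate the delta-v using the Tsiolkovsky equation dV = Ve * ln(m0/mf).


Ve = 217 * 9.81 = 2128.77 m/s
dV = 2128.77 * ln(337954/60032) = 3679 m/s

3679 m/s


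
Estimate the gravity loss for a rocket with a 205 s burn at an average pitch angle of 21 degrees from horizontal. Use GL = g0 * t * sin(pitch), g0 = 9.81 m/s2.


GL = 9.81 * 205 * sin(21 deg) = 721 m/s

721 m/s


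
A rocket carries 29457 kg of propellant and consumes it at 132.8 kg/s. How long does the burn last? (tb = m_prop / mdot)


tb = 29457 / 132.8 = 221.8 s

221.8 s


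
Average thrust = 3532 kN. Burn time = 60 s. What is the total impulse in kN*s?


It = 3532 * 60 = 211920 kN*s

211920 kN*s


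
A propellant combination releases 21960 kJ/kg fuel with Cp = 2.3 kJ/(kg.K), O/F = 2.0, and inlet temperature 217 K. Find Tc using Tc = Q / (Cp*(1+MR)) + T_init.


Tc = 21960 / (2.3 * (1 + 2.0)) + 217 = 3400 K

3400 K


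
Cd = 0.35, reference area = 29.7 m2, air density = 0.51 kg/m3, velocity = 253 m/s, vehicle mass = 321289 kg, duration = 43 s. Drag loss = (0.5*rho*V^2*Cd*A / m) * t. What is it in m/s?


D = 0.5 * 0.51 * 253^2 * 0.35 * 29.7 = 169670.26 N
a = 169670.26 / 321289 = 0.5281 m/s2
dV = 0.5281 * 43 = 22.7 m/s

22.7 m/s


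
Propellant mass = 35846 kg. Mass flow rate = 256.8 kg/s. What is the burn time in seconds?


tb = 35846 / 256.8 = 139.6 s

139.6 s


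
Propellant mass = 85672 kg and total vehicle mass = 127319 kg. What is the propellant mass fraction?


PMF = 85672 / 127319 = 0.673

0.673


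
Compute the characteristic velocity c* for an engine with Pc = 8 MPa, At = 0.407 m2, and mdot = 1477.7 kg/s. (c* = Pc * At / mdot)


c* = 8e6 * 0.407 / 1477.7 = 2203 m/s

2203 m/s


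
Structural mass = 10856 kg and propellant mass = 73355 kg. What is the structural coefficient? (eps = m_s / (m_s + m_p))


eps = 10856 / (10856 + 73355) = 0.1289

0.1289


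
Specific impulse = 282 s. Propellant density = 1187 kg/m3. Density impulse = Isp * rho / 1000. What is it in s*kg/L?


rho*Isp = 282 * 1187 / 1000 = 335 s*kg/L

335 s*kg/L


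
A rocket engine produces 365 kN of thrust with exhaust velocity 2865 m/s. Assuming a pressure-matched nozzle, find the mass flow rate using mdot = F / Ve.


mdot = F / Ve = 365000 / 2865 = 127.4 kg/s

127.4 kg/s


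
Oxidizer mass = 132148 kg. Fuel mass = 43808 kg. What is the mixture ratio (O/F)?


MR = 132148 / 43808 = 3.02

3.02


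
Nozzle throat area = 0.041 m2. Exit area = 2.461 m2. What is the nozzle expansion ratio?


AR = 2.461 / 0.041 = 60.0

60.0


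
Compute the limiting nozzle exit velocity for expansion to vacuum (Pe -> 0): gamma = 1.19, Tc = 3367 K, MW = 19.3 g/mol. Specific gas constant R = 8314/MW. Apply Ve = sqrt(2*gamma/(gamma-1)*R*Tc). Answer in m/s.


R = 8314 / 19.3 = 430.78 J/(kg.K)
Ve = sqrt(2 * 1.19 / (1.19 - 1) * 430.78 * 3367) = 4262 m/s

4262 m/s


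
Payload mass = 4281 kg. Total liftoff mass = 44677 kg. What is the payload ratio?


PR = 4281 / 44677 = 0.0958

0.0958


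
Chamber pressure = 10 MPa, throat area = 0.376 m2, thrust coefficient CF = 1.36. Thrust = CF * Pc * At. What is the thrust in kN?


F = 1.36 * 10e6 * 0.376 = 5.1136e+06 N = 5113.6 kN

5113.6 kN


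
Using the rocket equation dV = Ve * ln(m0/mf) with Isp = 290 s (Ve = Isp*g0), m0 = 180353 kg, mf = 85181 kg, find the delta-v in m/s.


Ve = 290 * 9.81 = 2844.9 m/s
dV = 2844.9 * ln(180353/85181) = 2134 m/s

2134 m/s


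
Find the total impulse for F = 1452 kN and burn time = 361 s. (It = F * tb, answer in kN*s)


It = 1452 * 361 = 524172 kN*s

524172 kN*s


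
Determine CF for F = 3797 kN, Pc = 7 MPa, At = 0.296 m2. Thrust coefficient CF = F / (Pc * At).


CF = 3797000 / (7e6 * 0.296) = 1.83

1.83


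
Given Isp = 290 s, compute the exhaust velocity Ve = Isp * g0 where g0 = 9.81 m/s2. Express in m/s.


Ve = Isp * g0 = 290 * 9.81 = 2844.9 m/s

2844.9 m/s


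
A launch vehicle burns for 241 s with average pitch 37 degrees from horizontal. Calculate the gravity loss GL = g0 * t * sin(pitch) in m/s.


GL = 9.81 * 241 * sin(37 deg) = 1423 m/s

1423 m/s


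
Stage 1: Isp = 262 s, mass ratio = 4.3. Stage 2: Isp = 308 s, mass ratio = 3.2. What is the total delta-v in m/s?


dV1 = 262 * 9.81 * ln(4.3) = 3749.0 m/s
dV2 = 308 * 9.81 * ln(3.2) = 3514.4 m/s
Total dV = 3749.0 + 3514.4 = 7263.4 m/s ~ 7263 m/s

7263 m/s


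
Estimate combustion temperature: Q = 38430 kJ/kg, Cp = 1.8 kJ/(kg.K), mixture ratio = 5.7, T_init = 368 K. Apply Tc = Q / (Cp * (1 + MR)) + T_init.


Tc = 38430 / (1.8 * (1 + 5.7)) + 368 = 3555 K

3555 K


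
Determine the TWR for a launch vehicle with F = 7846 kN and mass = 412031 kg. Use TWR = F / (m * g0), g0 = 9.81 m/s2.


TWR = 7846000 / (412031 * 9.81) = 1.94

1.94


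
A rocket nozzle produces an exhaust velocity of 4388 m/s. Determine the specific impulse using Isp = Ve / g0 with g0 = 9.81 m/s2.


Isp = Ve / g0 = 4388 / 9.81 = 447.3 s

447.3 s


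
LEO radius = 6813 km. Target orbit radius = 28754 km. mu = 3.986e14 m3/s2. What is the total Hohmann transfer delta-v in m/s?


V1 = sqrt(mu/r1) = 7648.91 m/s
dV1 = V1*(sqrt(2*r2/(r1+r2)) - 1) = 2077.22 m/s
V2 = sqrt(mu/r2) = 3723.23 m/s
dV2 = V2*(1 - sqrt(2*r1/(r1+r2))) = 1418.71 m/s
Total dV = 3496 m/s

3496 m/s


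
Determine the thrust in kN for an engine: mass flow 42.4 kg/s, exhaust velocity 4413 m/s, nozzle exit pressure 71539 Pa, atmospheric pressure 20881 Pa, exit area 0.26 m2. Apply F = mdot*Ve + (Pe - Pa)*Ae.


F = 42.4 * 4413 + (71539 - 20881) * 0.26 = 200282.0 N = 200.3 kN

200.3 kN


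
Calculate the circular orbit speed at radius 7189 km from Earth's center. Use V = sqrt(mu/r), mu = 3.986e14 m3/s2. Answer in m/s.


V = sqrt(3.986e14 / 7189000) = 7446 m/s

7446 m/s


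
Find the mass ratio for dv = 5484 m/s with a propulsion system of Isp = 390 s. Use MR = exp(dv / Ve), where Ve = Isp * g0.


Ve = 390 * 9.81 = 3825.9 m/s
MR = exp(5484 / 3825.9) = 4.193

4.193


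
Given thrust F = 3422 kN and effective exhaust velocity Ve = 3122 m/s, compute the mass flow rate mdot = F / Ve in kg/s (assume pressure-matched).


mdot = F / Ve = 3422000 / 3122 = 1096.1 kg/s

1096.1 kg/s


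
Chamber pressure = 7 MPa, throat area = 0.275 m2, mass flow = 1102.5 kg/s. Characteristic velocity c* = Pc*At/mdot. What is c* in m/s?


c* = 7e6 * 0.275 / 1102.5 = 1746 m/s

1746 m/s


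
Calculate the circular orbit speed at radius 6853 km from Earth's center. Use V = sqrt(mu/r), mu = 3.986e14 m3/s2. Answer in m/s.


V = sqrt(3.986e14 / 6853000) = 7627 m/s

7627 m/s


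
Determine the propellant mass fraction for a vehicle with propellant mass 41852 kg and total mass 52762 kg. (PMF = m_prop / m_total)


PMF = 41852 / 52762 = 0.793

0.793


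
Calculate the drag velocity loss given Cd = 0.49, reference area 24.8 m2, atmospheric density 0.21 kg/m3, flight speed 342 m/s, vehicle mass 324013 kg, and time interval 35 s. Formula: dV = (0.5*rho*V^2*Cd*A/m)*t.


D = 0.5 * 0.21 * 342^2 * 0.49 * 24.8 = 149241.39 N
a = 149241.39 / 324013 = 0.4606 m/s2
dV = 0.4606 * 35 = 16.1 m/s

16.1 m/s


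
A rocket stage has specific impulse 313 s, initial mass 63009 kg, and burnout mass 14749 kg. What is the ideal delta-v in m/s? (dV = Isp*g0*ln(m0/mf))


Ve = 313 * 9.81 = 3070.53 m/s
dV = 3070.53 * ln(63009/14749) = 4459 m/s

4459 m/s


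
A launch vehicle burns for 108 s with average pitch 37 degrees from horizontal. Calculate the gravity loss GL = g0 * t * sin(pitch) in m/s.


GL = 9.81 * 108 * sin(37 deg) = 638 m/s

638 m/s


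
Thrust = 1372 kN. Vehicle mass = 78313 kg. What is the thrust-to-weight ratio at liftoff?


TWR = 1372000 / (78313 * 9.81) = 1.79

1.79


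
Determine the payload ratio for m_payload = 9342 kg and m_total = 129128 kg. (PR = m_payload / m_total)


PR = 9342 / 129128 = 0.0723

0.0723


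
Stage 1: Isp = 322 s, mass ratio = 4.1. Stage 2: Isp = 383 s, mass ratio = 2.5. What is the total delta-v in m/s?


dV1 = 322 * 9.81 * ln(4.1) = 4457.1 m/s
dV2 = 383 * 9.81 * ln(2.5) = 3442.7 m/s
Total dV = 4457.1 + 3442.7 = 7899.8 m/s ~ 7900 m/s

7900 m/s


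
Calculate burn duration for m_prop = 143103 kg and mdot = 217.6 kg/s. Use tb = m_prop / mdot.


tb = 143103 / 217.6 = 657.6 s

657.6 s


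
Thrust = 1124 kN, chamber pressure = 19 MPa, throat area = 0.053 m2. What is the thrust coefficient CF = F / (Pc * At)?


CF = 1124000 / (19e6 * 0.053) = 1.12

1.12


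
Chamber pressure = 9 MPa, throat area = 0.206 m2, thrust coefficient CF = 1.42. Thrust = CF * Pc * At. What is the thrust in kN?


F = 1.42 * 9e6 * 0.206 = 2.6327e+06 N = 2632.7 kN

2632.7 kN


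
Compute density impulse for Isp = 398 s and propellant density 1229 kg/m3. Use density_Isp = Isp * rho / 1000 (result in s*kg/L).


rho*Isp = 398 * 1229 / 1000 = 489 s*kg/L

489 s*kg/L


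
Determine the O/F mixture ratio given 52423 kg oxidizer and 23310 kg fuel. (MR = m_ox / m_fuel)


MR = 52423 / 23310 = 2.25

2.25


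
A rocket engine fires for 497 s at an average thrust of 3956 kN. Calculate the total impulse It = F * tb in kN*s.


It = 3956 * 497 = 1966132 kN*s

1966132 kN*s


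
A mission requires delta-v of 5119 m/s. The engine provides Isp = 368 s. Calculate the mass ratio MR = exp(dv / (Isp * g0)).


Ve = 368 * 9.81 = 3610.08 m/s
MR = exp(5119 / 3610.08) = 4.129

4.129


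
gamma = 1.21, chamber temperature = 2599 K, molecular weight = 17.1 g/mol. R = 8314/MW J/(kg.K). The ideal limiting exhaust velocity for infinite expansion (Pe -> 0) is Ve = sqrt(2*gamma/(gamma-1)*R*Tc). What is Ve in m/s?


R = 8314 / 17.1 = 486.2 J/(kg.K)
Ve = sqrt(2 * 1.21 / (1.21 - 1) * 486.2 * 2599) = 3816 m/s

3816 m/s


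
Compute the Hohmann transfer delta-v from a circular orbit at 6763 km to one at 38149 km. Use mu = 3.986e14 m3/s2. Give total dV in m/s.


V1 = sqrt(mu/r1) = 7677.13 m/s
dV1 = V1*(sqrt(2*r2/(r1+r2)) - 1) = 2329.19 m/s
V2 = sqrt(mu/r2) = 3232.41 m/s
dV2 = V2*(1 - sqrt(2*r1/(r1+r2))) = 1458.51 m/s
Total dV = 3788 m/s

3788 m/s


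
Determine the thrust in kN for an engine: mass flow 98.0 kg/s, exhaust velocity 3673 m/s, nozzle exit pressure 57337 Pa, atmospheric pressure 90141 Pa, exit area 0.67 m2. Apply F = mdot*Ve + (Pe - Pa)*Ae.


F = 98.0 * 3673 + (57337 - 90141) * 0.67 = 337975.0 N = 338.0 kN

338.0 kN


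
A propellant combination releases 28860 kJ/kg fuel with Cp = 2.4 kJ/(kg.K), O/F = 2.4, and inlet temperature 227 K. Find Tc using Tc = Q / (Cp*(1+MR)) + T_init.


Tc = 28860 / (2.4 * (1 + 2.4)) + 227 = 3764 K

3764 K


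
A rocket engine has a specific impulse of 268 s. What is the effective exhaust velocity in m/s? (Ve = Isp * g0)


Ve = Isp * g0 = 268 * 9.81 = 2629.1 m/s

2629.1 m/s


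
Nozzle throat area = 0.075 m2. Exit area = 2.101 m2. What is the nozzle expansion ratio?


AR = 2.101 / 0.075 = 28.0

28.0


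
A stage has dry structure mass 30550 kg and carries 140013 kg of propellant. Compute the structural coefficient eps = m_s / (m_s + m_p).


eps = 30550 / (30550 + 140013) = 0.1791

0.1791


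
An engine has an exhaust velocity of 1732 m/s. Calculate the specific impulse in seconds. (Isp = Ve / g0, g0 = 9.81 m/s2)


Isp = Ve / g0 = 1732 / 9.81 = 176.6 s

176.6 s


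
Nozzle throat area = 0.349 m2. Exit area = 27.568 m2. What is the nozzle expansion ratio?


AR = 27.568 / 0.349 = 79.0

79.0


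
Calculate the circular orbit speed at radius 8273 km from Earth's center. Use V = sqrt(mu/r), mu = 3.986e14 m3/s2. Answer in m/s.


V = sqrt(3.986e14 / 8273000) = 6941 m/s

6941 m/s


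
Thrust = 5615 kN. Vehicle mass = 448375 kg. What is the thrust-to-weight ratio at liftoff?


TWR = 5615000 / (448375 * 9.81) = 1.28

1.28


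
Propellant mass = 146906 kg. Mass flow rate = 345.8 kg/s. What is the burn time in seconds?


tb = 146906 / 345.8 = 424.8 s

424.8 s


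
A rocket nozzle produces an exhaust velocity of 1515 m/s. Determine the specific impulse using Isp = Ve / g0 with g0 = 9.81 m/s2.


Isp = Ve / g0 = 1515 / 9.81 = 154.4 s

154.4 s


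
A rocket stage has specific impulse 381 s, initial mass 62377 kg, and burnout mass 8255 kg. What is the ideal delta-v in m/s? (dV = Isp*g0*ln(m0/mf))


Ve = 381 * 9.81 = 3737.61 m/s
dV = 3737.61 * ln(62377/8255) = 7559 m/s

7559 m/s


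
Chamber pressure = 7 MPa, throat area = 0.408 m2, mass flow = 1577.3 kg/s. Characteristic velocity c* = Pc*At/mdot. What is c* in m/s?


c* = 7e6 * 0.408 / 1577.3 = 1811 m/s

1811 m/s


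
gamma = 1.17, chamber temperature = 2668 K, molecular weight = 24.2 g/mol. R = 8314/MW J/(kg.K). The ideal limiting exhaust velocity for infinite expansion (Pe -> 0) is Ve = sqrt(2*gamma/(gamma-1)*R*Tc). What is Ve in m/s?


R = 8314 / 24.2 = 343.55 J/(kg.K)
Ve = sqrt(2 * 1.17 / (1.17 - 1) * 343.55 * 2668) = 3552 m/s

3552 m/s


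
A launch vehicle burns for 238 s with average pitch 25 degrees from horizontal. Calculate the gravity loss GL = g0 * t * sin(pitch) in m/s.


GL = 9.81 * 238 * sin(25 deg) = 987 m/s

987 m/s


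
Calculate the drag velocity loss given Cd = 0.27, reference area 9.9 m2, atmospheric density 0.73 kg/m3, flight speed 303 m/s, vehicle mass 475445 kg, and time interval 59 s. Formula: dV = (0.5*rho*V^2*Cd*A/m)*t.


D = 0.5 * 0.73 * 303^2 * 0.27 * 9.9 = 89572.99 N
a = 89572.99 / 475445 = 0.1884 m/s2
dV = 0.1884 * 59 = 11.1 m/s

11.1 m/s


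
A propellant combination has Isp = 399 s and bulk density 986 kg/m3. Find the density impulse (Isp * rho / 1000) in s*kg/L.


rho*Isp = 399 * 986 / 1000 = 393 s*kg/L

393 s*kg/L


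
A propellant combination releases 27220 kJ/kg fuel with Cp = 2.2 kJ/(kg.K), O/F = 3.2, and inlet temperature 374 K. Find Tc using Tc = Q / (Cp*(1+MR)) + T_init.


Tc = 27220 / (2.2 * (1 + 3.2)) + 374 = 3320 K

3320 K


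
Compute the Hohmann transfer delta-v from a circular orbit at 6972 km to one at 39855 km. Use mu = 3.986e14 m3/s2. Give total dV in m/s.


V1 = sqrt(mu/r1) = 7561.19 m/s
dV1 = V1*(sqrt(2*r2/(r1+r2)) - 1) = 2303.84 m/s
V2 = sqrt(mu/r2) = 3162.48 m/s
dV2 = V2*(1 - sqrt(2*r1/(r1+r2))) = 1436.75 m/s
Total dV = 3741 m/s

3741 m/s


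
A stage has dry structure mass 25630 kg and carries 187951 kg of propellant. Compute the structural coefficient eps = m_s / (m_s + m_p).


eps = 25630 / (25630 + 187951) = 0.12

0.12


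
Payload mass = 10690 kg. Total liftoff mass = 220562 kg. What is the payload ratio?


PR = 10690 / 220562 = 0.0485

0.0485


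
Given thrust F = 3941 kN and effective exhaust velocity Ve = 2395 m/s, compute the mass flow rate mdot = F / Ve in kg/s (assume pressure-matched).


mdot = F / Ve = 3941000 / 2395 = 1645.5 kg/s

1645.5 kg/s


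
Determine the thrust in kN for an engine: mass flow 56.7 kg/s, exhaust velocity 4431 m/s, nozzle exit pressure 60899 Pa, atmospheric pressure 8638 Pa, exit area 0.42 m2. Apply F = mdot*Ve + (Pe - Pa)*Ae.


F = 56.7 * 4431 + (60899 - 8638) * 0.42 = 273187.0 N = 273.2 kN

273.2 kN


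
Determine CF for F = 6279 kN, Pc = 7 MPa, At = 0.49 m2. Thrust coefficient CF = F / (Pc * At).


CF = 6279000 / (7e6 * 0.49) = 1.83

1.83


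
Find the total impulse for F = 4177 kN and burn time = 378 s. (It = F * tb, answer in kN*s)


It = 4177 * 378 = 1578906 kN*s

1578906 kN*s


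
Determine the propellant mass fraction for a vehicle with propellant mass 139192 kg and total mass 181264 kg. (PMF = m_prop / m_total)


PMF = 139192 / 181264 = 0.768

0.768


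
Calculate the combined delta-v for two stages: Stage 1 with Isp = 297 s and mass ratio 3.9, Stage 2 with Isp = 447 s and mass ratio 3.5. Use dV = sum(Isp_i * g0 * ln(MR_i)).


dV1 = 297 * 9.81 * ln(3.9) = 3965.3 m/s
dV2 = 447 * 9.81 * ln(3.5) = 5493.5 m/s
Total dV = 3965.3 + 5493.5 = 9458.8 m/s ~ 9459 m/s

9459 m/s


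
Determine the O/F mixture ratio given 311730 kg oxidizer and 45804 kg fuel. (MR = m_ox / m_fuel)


MR = 311730 / 45804 = 6.81

6.81


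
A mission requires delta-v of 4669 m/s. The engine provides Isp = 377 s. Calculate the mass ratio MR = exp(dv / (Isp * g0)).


Ve = 377 * 9.81 = 3698.37 m/s
MR = exp(4669 / 3698.37) = 3.534

3.534


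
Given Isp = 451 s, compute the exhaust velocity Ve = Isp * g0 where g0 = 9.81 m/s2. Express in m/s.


Ve = Isp * g0 = 451 * 9.81 = 4424.3 m/s

4424.3 m/s


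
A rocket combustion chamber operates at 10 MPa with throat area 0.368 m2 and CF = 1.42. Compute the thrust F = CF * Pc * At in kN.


F = 1.42 * 10e6 * 0.368 = 5.2256e+06 N = 5225.6 kN

5225.6 kN


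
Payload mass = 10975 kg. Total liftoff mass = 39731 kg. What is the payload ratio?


PR = 10975 / 39731 = 0.2762

0.2762


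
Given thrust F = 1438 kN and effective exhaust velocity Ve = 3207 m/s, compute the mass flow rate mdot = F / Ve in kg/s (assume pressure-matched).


mdot = F / Ve = 1438000 / 3207 = 448.4 kg/s

448.4 kg/s


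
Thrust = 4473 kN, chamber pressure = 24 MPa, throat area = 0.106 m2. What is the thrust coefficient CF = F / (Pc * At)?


CF = 4473000 / (24e6 * 0.106) = 1.76

1.76


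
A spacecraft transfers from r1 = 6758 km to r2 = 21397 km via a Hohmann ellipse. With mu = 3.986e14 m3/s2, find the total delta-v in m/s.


V1 = sqrt(mu/r1) = 7679.97 m/s
dV1 = V1*(sqrt(2*r2/(r1+r2)) - 1) = 1788.36 m/s
V2 = sqrt(mu/r2) = 4316.11 m/s
dV2 = V2*(1 - sqrt(2*r1/(r1+r2))) = 1325.64 m/s
Total dV = 3114 m/s

3114 m/s


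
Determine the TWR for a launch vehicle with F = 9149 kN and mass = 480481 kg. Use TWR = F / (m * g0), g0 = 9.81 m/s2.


TWR = 9149000 / (480481 * 9.81) = 1.94

1.94


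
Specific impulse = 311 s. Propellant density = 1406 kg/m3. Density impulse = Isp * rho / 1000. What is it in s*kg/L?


rho*Isp = 311 * 1406 / 1000 = 437 s*kg/L

437 s*kg/L


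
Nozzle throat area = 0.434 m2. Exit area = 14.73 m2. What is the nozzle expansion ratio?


AR = 14.73 / 0.434 = 33.9

33.9


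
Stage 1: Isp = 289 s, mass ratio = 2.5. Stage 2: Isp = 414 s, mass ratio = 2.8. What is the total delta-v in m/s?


dV1 = 289 * 9.81 * ln(2.5) = 2597.8 m/s
dV2 = 414 * 9.81 * ln(2.8) = 4181.6 m/s
Total dV = 2597.8 + 4181.6 = 6779.4 m/s ~ 6779 m/s

6779 m/s


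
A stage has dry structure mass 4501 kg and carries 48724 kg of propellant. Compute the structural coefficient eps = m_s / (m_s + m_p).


eps = 4501 / (4501 + 48724) = 0.0846

0.0846


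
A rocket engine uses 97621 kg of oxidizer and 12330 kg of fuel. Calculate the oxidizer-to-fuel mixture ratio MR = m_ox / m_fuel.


MR = 97621 / 12330 = 7.92

7.92


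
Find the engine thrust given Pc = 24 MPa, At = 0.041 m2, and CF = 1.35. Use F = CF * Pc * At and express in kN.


F = 1.35 * 24e6 * 0.041 = 1.3284e+06 N = 1328.4 kN

1328.4 kN


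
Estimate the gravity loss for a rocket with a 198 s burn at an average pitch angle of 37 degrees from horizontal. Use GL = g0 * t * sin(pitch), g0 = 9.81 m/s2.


GL = 9.81 * 198 * sin(37 deg) = 1169 m/s

1169 m/s


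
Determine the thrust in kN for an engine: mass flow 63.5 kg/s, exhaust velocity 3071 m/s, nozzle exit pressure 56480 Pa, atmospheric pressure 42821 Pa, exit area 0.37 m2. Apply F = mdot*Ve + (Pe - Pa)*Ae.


F = 63.5 * 3071 + (56480 - 42821) * 0.37 = 200062.0 N = 200.1 kN

200.1 kN


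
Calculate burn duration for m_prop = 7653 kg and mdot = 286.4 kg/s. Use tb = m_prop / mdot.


tb = 7653 / 286.4 = 26.7 s

26.7 s


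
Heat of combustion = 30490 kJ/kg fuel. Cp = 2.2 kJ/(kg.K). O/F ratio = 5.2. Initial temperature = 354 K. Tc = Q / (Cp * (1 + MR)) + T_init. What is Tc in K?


Tc = 30490 / (2.2 * (1 + 5.2)) + 354 = 2589 K

2589 K


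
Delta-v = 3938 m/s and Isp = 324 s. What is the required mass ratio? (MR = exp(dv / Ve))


Ve = 324 * 9.81 = 3178.44 m/s
MR = exp(3938 / 3178.44) = 3.452

3.452


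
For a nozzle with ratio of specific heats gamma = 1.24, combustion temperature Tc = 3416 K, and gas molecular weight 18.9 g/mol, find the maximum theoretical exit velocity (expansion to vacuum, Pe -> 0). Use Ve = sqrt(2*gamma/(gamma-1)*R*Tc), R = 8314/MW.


R = 8314 / 18.9 = 439.89 J/(kg.K)
Ve = sqrt(2 * 1.24 / (1.24 - 1) * 439.89 * 3416) = 3941 m/s

3941 m/s


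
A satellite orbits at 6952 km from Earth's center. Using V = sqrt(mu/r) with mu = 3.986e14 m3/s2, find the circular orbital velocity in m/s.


V = sqrt(3.986e14 / 6952000) = 7572 m/s

7572 m/s


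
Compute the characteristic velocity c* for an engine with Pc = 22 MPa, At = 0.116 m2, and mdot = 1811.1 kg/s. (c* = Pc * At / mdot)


c* = 22e6 * 0.116 / 1811.1 = 1409 m/s

1409 m/s


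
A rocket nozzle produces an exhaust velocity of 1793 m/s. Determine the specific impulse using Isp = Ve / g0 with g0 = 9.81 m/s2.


Isp = Ve / g0 = 1793 / 9.81 = 182.8 s

182.8 s


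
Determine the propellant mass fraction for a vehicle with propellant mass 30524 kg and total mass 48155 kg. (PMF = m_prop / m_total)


PMF = 30524 / 48155 = 0.634

0.634


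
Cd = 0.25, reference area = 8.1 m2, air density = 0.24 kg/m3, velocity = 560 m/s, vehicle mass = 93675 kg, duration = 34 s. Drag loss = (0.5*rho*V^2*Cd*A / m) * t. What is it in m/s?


D = 0.5 * 0.24 * 560^2 * 0.25 * 8.1 = 76204.8 N
a = 76204.8 / 93675 = 0.8135 m/s2
dV = 0.8135 * 34 = 27.7 m/s

27.7 m/s


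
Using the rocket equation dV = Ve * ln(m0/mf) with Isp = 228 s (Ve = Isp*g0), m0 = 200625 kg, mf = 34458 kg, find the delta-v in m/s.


Ve = 228 * 9.81 = 2236.68 m/s
dV = 2236.68 * ln(200625/34458) = 3940 m/s

3940 m/s


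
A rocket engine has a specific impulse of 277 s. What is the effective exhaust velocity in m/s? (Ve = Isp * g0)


Ve = Isp * g0 = 277 * 9.81 = 2717.4 m/s

2717.4 m/s


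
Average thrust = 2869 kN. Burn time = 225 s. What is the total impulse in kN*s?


It = 2869 * 225 = 645525 kN*s

645525 kN*s


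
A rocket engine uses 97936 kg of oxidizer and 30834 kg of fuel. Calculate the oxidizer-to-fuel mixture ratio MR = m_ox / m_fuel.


MR = 97936 / 30834 = 3.18

3.18


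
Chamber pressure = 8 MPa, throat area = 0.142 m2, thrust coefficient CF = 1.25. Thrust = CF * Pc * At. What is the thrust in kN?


F = 1.25 * 8e6 * 0.142 = 1.4200e+06 N = 1420.0 kN

1420.0 kN


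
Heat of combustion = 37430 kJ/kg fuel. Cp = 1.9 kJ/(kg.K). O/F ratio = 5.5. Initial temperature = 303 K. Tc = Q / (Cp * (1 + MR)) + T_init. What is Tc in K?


Tc = 37430 / (1.9 * (1 + 5.5)) + 303 = 3334 K

3334 K


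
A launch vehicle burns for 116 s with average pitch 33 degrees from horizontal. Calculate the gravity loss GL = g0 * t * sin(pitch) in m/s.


GL = 9.81 * 116 * sin(33 deg) = 620 m/s

620 m/s


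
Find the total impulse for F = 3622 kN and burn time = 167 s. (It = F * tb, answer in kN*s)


It = 3622 * 167 = 604874 kN*s

604874 kN*s


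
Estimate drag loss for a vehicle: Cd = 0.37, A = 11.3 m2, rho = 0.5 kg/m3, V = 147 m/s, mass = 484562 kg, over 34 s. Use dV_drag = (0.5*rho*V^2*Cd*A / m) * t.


D = 0.5 * 0.5 * 147^2 * 0.37 * 11.3 = 22586.81 N
a = 22586.81 / 484562 = 0.0466 m/s2
dV = 0.0466 * 34 = 1.6 m/s

1.6 m/s


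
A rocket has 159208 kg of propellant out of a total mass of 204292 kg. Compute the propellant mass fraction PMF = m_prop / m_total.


PMF = 159208 / 204292 = 0.779

0.779


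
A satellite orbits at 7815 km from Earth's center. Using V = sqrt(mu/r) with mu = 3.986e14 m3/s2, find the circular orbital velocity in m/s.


V = sqrt(3.986e14 / 7815000) = 7142 m/s

7142 m/s


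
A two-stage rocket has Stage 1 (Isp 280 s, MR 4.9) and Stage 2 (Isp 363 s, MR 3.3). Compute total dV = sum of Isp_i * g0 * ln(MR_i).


dV1 = 280 * 9.81 * ln(4.9) = 4365.3 m/s
dV2 = 363 * 9.81 * ln(3.3) = 4251.6 m/s
Total dV = 4365.3 + 4251.6 = 8616.9 m/s ~ 8617 m/s

8617 m/s


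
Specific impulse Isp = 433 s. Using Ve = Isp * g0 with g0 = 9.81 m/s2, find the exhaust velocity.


Ve = Isp * g0 = 433 * 9.81 = 4247.7 m/s

4247.7 m/s


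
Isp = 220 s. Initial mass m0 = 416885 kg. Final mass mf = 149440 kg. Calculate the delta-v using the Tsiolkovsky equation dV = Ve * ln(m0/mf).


Ve = 220 * 9.81 = 2158.2 m/s
dV = 2158.2 * ln(416885/149440) = 2214 m/s

2214 m/s


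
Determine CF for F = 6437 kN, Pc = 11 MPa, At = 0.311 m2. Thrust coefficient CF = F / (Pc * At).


CF = 6437000 / (11e6 * 0.311) = 1.88

1.88


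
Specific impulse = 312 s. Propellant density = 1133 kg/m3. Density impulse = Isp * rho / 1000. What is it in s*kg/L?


rho*Isp = 312 * 1133 / 1000 = 353 s*kg/L

353 s*kg/L


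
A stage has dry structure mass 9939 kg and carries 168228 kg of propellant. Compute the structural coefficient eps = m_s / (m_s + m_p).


eps = 9939 / (9939 + 168228) = 0.0558

0.0558


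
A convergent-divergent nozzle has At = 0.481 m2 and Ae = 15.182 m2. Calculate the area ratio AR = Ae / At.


AR = 15.182 / 0.481 = 31.6

31.6


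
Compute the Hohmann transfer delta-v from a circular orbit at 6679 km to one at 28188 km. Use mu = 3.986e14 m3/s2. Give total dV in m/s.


V1 = sqrt(mu/r1) = 7725.26 m/s
dV1 = V1*(sqrt(2*r2/(r1+r2)) - 1) = 2097.94 m/s
V2 = sqrt(mu/r2) = 3760.42 m/s
dV2 = V2*(1 - sqrt(2*r1/(r1+r2))) = 1432.87 m/s
Total dV = 3531 m/s

3531 m/s


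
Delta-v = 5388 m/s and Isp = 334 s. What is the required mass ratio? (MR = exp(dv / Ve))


Ve = 334 * 9.81 = 3276.54 m/s
MR = exp(5388 / 3276.54) = 5.178

5.178


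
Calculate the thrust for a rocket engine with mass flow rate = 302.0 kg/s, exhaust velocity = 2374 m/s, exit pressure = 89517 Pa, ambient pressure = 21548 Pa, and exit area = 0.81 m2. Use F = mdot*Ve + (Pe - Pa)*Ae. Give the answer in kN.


F = 302.0 * 2374 + (89517 - 21548) * 0.81 = 772003.0 N = 772.0 kN

772.0 kN


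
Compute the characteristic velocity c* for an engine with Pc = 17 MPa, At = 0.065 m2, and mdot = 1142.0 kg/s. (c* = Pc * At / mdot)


c* = 17e6 * 0.065 / 1142.0 = 968 m/s

968 m/s


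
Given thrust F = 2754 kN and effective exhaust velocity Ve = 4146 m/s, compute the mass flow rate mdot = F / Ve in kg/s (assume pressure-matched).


mdot = F / Ve = 2754000 / 4146 = 664.3 kg/s

664.3 kg/s


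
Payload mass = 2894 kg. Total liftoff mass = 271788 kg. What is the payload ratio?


PR = 2894 / 271788 = 0.0106

0.0106


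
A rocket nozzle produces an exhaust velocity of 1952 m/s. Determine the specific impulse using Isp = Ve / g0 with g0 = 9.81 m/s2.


Isp = Ve / g0 = 1952 / 9.81 = 199.0 s

199.0 s


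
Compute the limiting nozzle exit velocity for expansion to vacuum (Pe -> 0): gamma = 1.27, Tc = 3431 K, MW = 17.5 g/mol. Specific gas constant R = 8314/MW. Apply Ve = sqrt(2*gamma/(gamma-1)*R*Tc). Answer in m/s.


R = 8314 / 17.5 = 475.09 J/(kg.K)
Ve = sqrt(2 * 1.27 / (1.27 - 1) * 475.09 * 3431) = 3916 m/s

3916 m/s


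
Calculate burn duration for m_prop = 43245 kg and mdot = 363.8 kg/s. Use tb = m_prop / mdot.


tb = 43245 / 363.8 = 118.9 s

118.9 s


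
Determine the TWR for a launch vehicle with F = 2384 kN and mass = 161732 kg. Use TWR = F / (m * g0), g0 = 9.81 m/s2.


TWR = 2384000 / (161732 * 9.81) = 1.5

1.5


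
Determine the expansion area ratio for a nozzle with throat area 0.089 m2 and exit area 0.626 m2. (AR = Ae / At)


AR = 0.626 / 0.089 = 7.0

7.0


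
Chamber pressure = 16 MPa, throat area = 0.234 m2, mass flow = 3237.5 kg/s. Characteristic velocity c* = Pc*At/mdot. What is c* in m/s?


c* = 16e6 * 0.234 / 3237.5 = 1156 m/s

1156 m/s


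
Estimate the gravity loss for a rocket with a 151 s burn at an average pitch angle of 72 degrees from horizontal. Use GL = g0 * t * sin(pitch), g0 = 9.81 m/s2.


GL = 9.81 * 151 * sin(72 deg) = 1409 m/s

1409 m/s


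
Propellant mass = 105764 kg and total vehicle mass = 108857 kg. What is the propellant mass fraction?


PMF = 105764 / 108857 = 0.972

0.972


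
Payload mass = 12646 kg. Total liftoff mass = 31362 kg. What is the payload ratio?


PR = 12646 / 31362 = 0.4032

0.4032


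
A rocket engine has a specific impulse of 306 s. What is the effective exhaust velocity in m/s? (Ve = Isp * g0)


Ve = Isp * g0 = 306 * 9.81 = 3001.9 m/s

3001.9 m/s


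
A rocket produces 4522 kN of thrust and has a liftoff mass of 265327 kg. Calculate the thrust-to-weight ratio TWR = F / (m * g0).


TWR = 4522000 / (265327 * 9.81) = 1.74

1.74


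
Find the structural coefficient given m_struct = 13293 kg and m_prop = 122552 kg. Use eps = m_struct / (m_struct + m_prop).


eps = 13293 / (13293 + 122552) = 0.0979

0.0979


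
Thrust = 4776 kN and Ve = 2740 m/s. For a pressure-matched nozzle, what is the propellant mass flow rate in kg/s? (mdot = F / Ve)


mdot = F / Ve = 4776000 / 2740 = 1743.1 kg/s

1743.1 kg/s


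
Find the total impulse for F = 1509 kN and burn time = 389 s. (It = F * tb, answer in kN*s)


It = 1509 * 389 = 587001 kN*s

587001 kN*s


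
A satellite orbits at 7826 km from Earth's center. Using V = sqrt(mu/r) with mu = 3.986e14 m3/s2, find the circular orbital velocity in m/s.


V = sqrt(3.986e14 / 7826000) = 7137 m/s

7137 m/s


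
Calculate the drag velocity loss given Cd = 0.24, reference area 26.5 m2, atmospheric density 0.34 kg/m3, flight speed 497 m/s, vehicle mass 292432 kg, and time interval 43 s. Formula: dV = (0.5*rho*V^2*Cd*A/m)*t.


D = 0.5 * 0.34 * 497^2 * 0.24 * 26.5 = 267066.13 N
a = 267066.13 / 292432 = 0.9133 m/s2
dV = 0.9133 * 43 = 39.3 m/s

39.3 m/s


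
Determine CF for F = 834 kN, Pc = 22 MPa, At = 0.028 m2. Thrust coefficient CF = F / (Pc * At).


CF = 834000 / (22e6 * 0.028) = 1.35

1.35


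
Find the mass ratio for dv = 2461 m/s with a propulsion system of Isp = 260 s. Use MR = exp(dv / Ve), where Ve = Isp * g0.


Ve = 260 * 9.81 = 2550.6 m/s
MR = exp(2461 / 2550.6) = 2.624

2.624


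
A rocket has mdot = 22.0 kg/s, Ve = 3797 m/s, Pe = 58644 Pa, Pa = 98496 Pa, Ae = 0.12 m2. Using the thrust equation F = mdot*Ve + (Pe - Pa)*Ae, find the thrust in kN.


F = 22.0 * 3797 + (58644 - 98496) * 0.12 = 78752.0 N = 78.8 kN

78.8 kN


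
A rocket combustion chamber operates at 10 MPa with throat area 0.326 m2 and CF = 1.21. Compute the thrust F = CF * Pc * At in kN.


F = 1.21 * 10e6 * 0.326 = 3.9446e+06 N = 3944.6 kN

3944.6 kN


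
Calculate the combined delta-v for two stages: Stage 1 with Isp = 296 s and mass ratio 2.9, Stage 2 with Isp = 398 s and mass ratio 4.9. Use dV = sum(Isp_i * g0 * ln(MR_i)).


dV1 = 296 * 9.81 * ln(2.9) = 3091.7 m/s
dV2 = 398 * 9.81 * ln(4.9) = 6205.0 m/s
Total dV = 3091.7 + 6205.0 = 9296.7 m/s ~ 9297 m/s

9297 m/s


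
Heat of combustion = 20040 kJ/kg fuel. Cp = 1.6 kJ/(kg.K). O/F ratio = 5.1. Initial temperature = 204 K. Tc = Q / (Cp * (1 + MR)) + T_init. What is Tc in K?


Tc = 20040 / (1.6 * (1 + 5.1)) + 204 = 2257 K

2257 K


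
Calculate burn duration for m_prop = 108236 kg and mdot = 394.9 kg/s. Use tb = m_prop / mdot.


tb = 108236 / 394.9 = 274.1 s

274.1 s


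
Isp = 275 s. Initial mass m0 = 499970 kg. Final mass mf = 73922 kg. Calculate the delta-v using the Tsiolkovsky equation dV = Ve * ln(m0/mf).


Ve = 275 * 9.81 = 2697.75 m/s
dV = 2697.75 * ln(499970/73922) = 5157 m/s

5157 m/s


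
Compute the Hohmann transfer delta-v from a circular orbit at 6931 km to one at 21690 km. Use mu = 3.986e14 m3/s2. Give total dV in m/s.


V1 = sqrt(mu/r1) = 7583.52 m/s
dV1 = V1*(sqrt(2*r2/(r1+r2)) - 1) = 1752.75 m/s
V2 = sqrt(mu/r2) = 4286.86 m/s
dV2 = V2*(1 - sqrt(2*r1/(r1+r2))) = 1303.47 m/s
Total dV = 3056 m/s

3056 m/s


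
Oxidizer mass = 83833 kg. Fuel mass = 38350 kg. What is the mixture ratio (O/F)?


MR = 83833 / 38350 = 2.19

2.19
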